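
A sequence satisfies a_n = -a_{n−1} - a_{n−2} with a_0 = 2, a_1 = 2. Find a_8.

With companion matrix B = [[-1, -1], [1, 0]], [a_n, a_{n−1}]ᵀ = B·[a_{n−1}, a_{n−2}]ᵀ, so [a_8, a_7]ᵀ = B^7·[a_1, a_0]ᵀ.
B^7 = [[-1, -1], [1, 0]], giving [a_8, a_7]ᵀ = [[-4], [2]].

-4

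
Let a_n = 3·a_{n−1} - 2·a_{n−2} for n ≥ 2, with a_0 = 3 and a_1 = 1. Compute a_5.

With companion matrix B = [[3, -2], [1, 0]], [a_n, a_{n−1}]ᵀ = B·[a_{n−1}, a_{n−2}]ᵀ, so [a_5, a_4]ᵀ = B^4·[a_1, a_0]ᵀ.
B^4 = [[31, -30], [15, -14]], giving [a_5, a_4]ᵀ = [[-59], [-27]].

-59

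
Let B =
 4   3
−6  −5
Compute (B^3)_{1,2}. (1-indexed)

9

tr B = −1 and det B = −2, so the characteristic polynomial is λ² − (−1)λ + (−2) with roots −2 and 1.
Eigenvectors give P = [[−1, −1], [2, 1]] with P⁻¹ = [[1, 1], [−2, −1]], and B = P·diag(−2, 1)·P⁻¹.
Then B^3 = P·diag(−8, 1)·P⁻¹ = [[8, −1], [−16, 1]] · [[1, 1], [−2, −1]] = [[10, 9], [−18, −17]].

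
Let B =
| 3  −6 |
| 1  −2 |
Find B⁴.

B² = B (a projection; rank 1, trace 1), so B⁴ = B.

[[3, −6], [1, −2]]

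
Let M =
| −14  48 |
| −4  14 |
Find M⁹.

tr M = 0 and det M = −4, so the characteristic polynomial is λ² − (0)λ + (−4) with roots 2 and −2.
Eigenvectors give P = [[3, 4], [1, 1]] with P⁻¹ = [[−1, 4], [1, −3]], and M = P·diag(2, −2)·P⁻¹.
Then M⁹ = P·diag(512, −512)·P⁻¹ = [[1536, −2048], [512, −512]] · [[−1, 4], [1, −3]] = [[−3584, 12288], [−1024, 3584]].

[[−3584, 12288], [−1024, 3584]]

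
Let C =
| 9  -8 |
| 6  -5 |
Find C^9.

tr C = 4 and det C = 3, so the characteristic polynomial is λ² − (4)λ + (3) with roots 1 and 3.
Eigenvectors give P = [[1, 4], [1, 3]] with P⁻¹ = [[-3, 4], [1, -1]], and C = P·diag(1, 3)·P⁻¹.
Then C^9 = P·diag(1, 19683)·P⁻¹ = [[1, 78732], [1, 59049]] · [[-3, 4], [1, -1]] = [[78729, -78728], [59046, -59045]].

[[78729, -78728], [59046, -59045]]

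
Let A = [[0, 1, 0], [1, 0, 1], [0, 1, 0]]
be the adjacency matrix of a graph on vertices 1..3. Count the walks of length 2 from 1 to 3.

1

The number of length-2 walks from vertex 1 to vertex 3 is entry (1,3) of A², where A is the adjacency matrix.
A² = [[1, 0, 1], [0, 2, 0], [1, 0, 1]]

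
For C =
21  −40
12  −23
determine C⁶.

tr C = −2 and det C = −3, so the characteristic polynomial is λ² − (−2)λ + (−3) with roots 1 and −3.
Eigenvectors give P = [[2, −5], [1, −3]] with P⁻¹ = [[3, −5], [1, −2]], and C = P·diag(1, −3)·P⁻¹.
Then C⁶ = P·diag(1, 729)·P⁻¹ = [[2, −3645], [1, −2187]] · [[3, −5], [1, −2]] = [[−3639, 7280], [−2184, 4369]].

[[−3639, 7280], [−2184, 4369]]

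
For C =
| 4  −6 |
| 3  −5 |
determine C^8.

tr C = −1 and det C = −2, so the characteristic polynomial is λ² − (−1)λ + (−2) with roots 1 and −2.
Eigenvectors give P = [[2, 1], [1, 1]] with P⁻¹ = [[1, −1], [−1, 2]], and C = P·diag(1, −2)·P⁻¹.
Then C^8 = P·diag(1, 256)·P⁻¹ = [[2, 256], [1, 256]] · [[1, −1], [−1, 2]] = [[−254, 510], [−255, 511]].

[[−254, 510], [−255, 511]]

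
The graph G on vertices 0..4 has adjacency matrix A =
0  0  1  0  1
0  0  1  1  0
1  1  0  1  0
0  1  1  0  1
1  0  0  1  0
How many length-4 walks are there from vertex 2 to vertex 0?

3

The number of length-4 walks from vertex 2 to vertex 0 is entry (2,0) of A⁴, where A is the adjacency matrix.
A² = [[2, 1, 0, 2, 0], [1, 2, 1, 1, 1], [0, 1, 3, 1, 2], [2, 1, 1, 3, 0], [0, 1, 2, 0, 2]]
A³ = [[0, 2, 5, 1, 4], [2, 2, 4, 4, 2], [5, 4, 2, 6, 1], [1, 4, 6, 2, 5], [4, 2, 1, 5, 0]]
A⁴ = [[9, 6, 3, 11, 1], [6, 8, 8, 8, 6], [3, 8, 15, 7, 11], [11, 8, 7, 15, 3], [1, 6, 11, 3, 9]]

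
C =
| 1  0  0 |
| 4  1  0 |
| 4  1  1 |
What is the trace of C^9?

C = I + N where N = [[0, 0, 0], [4, 0, 0], [4, 1, 0]] is strictly lower-triangular, so N^3 = 0.
(I + N)^9 = I + 9·N + 36·N^2 = [[1, 0, 0], [36, 1, 0], [180, 9, 1]].

3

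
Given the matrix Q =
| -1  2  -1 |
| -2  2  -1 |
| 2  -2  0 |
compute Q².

[[-5, 4, -1], [-4, 2, 0], [2, 0, 0]]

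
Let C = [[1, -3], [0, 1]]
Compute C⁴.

[[1, -12], [0, 1]]

C = I + N where N = [[0, -3], [0, 0]] is strictly upper-triangular, so N² = 0.
(I + N)⁴ = I + 4·N = [[1, -12], [0, 1]].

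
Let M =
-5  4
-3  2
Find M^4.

[[61, -60], [45, -44]]

tr M = -3 and det M = 2, so the characteristic polynomial is λ² − (-3)λ + (2) with roots -1 and -2.
Eigenvectors give P = [[1, 4], [1, 3]] with P⁻¹ = [[-3, 4], [1, -1]], and M = P·diag(-1, -2)·P⁻¹.
Then M^4 = P·diag(1, 16)·P⁻¹ = [[1, 64], [1, 48]] · [[-3, 4], [1, -1]] = [[61, -60], [45, -44]].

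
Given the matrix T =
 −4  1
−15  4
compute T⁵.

[[−4, 1], [−15, 4]]

T² = I (check: tr T = 0 and det T = −1), so T⁵ = T since 5 is odd.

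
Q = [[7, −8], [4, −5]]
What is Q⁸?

[[13121, −13120], [6560, −6559]]

tr Q = 2 and det Q = −3, so the characteristic polynomial is λ² − (2)λ + (−3) with roots −1 and 3.
Eigenvectors give P = [[1, −2], [1, −1]] with P⁻¹ = [[−1, 2], [−1, 1]], and Q = P·diag(−1, 3)·P⁻¹.
Then Q⁸ = P·diag(1, 6561)·P⁻¹ = [[1, −13122], [1, −6561]] · [[−1, 2], [−1, 1]] = [[13121, −13120], [6560, −6559]].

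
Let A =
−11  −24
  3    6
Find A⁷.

tr A = −5 and det A = 6, so the characteristic polynomial is λ² − (−5)λ + (6) with roots −3 and −2.
Eigenvectors give P = [[−3, −8], [1, 3]] with P⁻¹ = [[−3, −8], [1, 3]], and A = P·diag(−3, −2)·P⁻¹.
Then A⁷ = P·diag(−2187, −128)·P⁻¹ = [[6561, 1024], [−2187, −384]] · [[−3, −8], [1, 3]] = [[−18659, −49416], [6177, 16344]].

[[−18659, −49416], [6177, 16344]]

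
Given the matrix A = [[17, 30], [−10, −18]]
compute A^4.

[[−179, −390], [130, 276]]

tr A = −1 and det A = −6, so the characteristic polynomial is λ² − (−1)λ + (−6) with roots 2 and −3.
Eigenvectors give P = [[−2, 3], [1, −2]] with P⁻¹ = [[−2, −3], [−1, −2]], and A = P·diag(2, −3)·P⁻¹.
Then A^4 = P·diag(16, 81)·P⁻¹ = [[−32, 243], [16, −162]] · [[−2, −3], [−1, −2]] = [[−179, −390], [130, 276]].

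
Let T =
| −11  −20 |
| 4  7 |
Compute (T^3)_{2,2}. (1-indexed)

103

tr T = −4 and det T = 3, so the characteristic polynomial is λ² − (−4)λ + (3) with roots −3 and −1.
Eigenvectors give P = [[5, −2], [−2, 1]] with P⁻¹ = [[1, 2], [2, 5]], and T = P·diag(−3, −1)·P⁻¹.
Then T^3 = P·diag(−27, −1)·P⁻¹ = [[−135, 2], [54, −1]] · [[1, 2], [2, 5]] = [[−131, −260], [52, 103]].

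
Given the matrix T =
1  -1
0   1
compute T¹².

[[1, -12], [0, 1]]

T = I + N where N = [[0, -1], [0, 0]] is strictly upper-triangular, so N² = 0.
(I + N)¹² = I + 12·N = [[1, -12], [0, 1]].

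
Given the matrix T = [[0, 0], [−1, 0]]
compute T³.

T is strictly triangular, hence nilpotent: T² = 0, so T³ = 0.

[[0, 0], [0, 0]]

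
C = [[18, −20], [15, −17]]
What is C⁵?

tr C = 1 and det C = −6, so the characteristic polynomial is λ² − (1)λ + (−6) with roots 3 and −2.
Eigenvectors give P = [[4, 1], [3, 1]] with P⁻¹ = [[1, −1], [−3, 4]], and C = P·diag(3, −2)·P⁻¹.
Then C⁵ = P·diag(243, −32)·P⁻¹ = [[972, −32], [729, −32]] · [[1, −1], [−3, 4]] = [[1068, −1100], [825, −857]].

[[1068, −1100], [825, −857]]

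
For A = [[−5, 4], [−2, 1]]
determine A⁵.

tr A = −4 and det A = 3, so the characteristic polynomial is λ² − (−4)λ + (3) with roots −3 and −1.
Eigenvectors give P = [[2, −1], [1, −1]] with P⁻¹ = [[1, −1], [1, −2]], and A = P·diag(−3, −1)·P⁻¹.
Then A⁵ = P·diag(−243, −1)·P⁻¹ = [[−486, 1], [−243, 1]] · [[1, −1], [1, −2]] = [[−485, 484], [−242, 241]].

[[−485, 484], [−242, 241]]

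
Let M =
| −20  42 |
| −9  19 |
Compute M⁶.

tr M = −1 and det M = −2, so the characteristic polynomial is λ² − (−1)λ + (−2) with roots −2 and 1.
Eigenvectors give P = [[−7, 2], [−3, 1]] with P⁻¹ = [[−1, 2], [−3, 7]], and M = P·diag(−2, 1)·P⁻¹.
Then M⁶ = P·diag(64, 1)·P⁻¹ = [[−448, 2], [−192, 1]] · [[−1, 2], [−3, 7]] = [[442, −882], [189, −377]].

[[442, −882], [189, −377]]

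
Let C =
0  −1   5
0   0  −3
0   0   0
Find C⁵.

[[0, 0, 0], [0, 0, 0], [0, 0, 0]]

C is strictly triangular, hence nilpotent: C³ = 0, so C⁵ = 0.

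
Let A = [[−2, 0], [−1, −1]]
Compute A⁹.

[[−512, 0], [−511, −1]]

tr A = −3 and det A = 2, so the characteristic polynomial is λ² − (−3)λ + (2) with roots −2 and −1.
Eigenvectors give P = [[−1, 0], [−1, −1]] with P⁻¹ = [[−1, 0], [1, −1]], and A = P·diag(−2, −1)·P⁻¹.
Then A⁹ = P·diag(−512, −1)·P⁻¹ = [[512, 0], [512, 1]] · [[−1, 0], [1, −1]] = [[−512, 0], [−511, −1]].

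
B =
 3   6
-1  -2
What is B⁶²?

B² = B (a projection; rank 1, trace 1), so B⁶² = B.

[[3, 6], [-1, -2]]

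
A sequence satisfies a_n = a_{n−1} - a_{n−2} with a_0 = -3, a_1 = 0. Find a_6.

With companion matrix C = [[1, -1], [1, 0]], [a_n, a_{n−1}]ᵀ = C·[a_{n−1}, a_{n−2}]ᵀ, so [a_6, a_5]ᵀ = C^5·[a_1, a_0]ᵀ.
C^5 = [[0, 1], [-1, 1]], giving [a_6, a_5]ᵀ = [[-3], [-3]].

-3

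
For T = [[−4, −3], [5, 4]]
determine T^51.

T² = I (check: tr T = 0 and det T = −1), so T^51 = T since 51 is odd.

[[−4, −3], [5, 4]]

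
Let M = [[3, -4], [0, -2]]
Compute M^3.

[[27, -28], [0, -8]]

M^2 = [[9, -4], [0, 4]]
M^3 = [[27, -28], [0, -8]]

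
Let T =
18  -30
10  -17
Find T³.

[[132, -210], [70, -113]]

tr T = 1 and det T = -6, so the characteristic polynomial is λ² − (1)λ + (-6) with roots 3 and -2.
Eigenvectors give P = [[2, -3], [1, -2]] with P⁻¹ = [[2, -3], [1, -2]], and T = P·diag(3, -2)·P⁻¹.
Then T³ = P·diag(27, -8)·P⁻¹ = [[54, 24], [27, 16]] · [[2, -3], [1, -2]] = [[132, -210], [70, -113]].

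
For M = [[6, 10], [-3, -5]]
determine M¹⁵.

M² = M (a projection; rank 1, trace 1), so M¹⁵ = M.

[[6, 10], [-3, -5]]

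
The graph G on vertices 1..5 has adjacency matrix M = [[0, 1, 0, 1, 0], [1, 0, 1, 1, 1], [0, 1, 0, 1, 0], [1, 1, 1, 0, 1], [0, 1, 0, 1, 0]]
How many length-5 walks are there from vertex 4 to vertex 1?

The number of length-5 walks from vertex 4 to vertex 1 is entry (4,1) of M⁵, where M is the adjacency matrix.
M² = [[2, 1, 2, 1, 2], [1, 4, 1, 3, 1], [2, 1, 2, 1, 2], [1, 3, 1, 4, 1], [2, 1, 2, 1, 2]]
M³ = [[2, 7, 2, 7, 2], [7, 6, 7, 7, 7], [2, 7, 2, 7, 2], [7, 7, 7, 6, 7], [2, 7, 2, 7, 2]]
M⁴ = [[14, 13, 14, 13, 14], [13, 28, 13, 27, 13], [14, 13, 14, 13, 14], [13, 27, 13, 28, 13], [14, 13, 14, 13, 14]]
M⁵ = [[26, 55, 26, 55, 26], [55, 66, 55, 67, 55], [26, 55, 26, 55, 26], [55, 67, 55, 66, 55], [26, 55, 26, 55, 26]]

55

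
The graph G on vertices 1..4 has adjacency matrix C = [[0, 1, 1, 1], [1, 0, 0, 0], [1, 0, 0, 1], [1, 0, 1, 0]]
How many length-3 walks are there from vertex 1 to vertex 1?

The number of length-3 walks from vertex 1 to vertex 1 is entry (1,1) of C³, where C is the adjacency matrix.
C² = [[3, 0, 1, 1], [0, 1, 1, 1], [1, 1, 2, 1], [1, 1, 1, 2]]
C³ = [[2, 3, 4, 4], [3, 0, 1, 1], [4, 1, 2, 3], [4, 1, 3, 2]]

2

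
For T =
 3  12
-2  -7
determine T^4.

tr T = -4 and det T = 3, so the characteristic polynomial is λ² − (-4)λ + (3) with roots -3 and -1.
Eigenvectors give P = [[-2, -3], [1, 1]] with P⁻¹ = [[1, 3], [-1, -2]], and T = P·diag(-3, -1)·P⁻¹.
Then T^4 = P·diag(81, 1)·P⁻¹ = [[-162, -3], [81, 1]] · [[1, 3], [-1, -2]] = [[-159, -480], [80, 241]].

[[-159, -480], [80, 241]]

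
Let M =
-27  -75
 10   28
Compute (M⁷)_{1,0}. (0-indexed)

4630

tr M = 1 and det M = -6, so the characteristic polynomial is λ² − (1)λ + (-6) with roots 3 and -2.
Eigenvectors give P = [[-5, -3], [2, 1]] with P⁻¹ = [[1, 3], [-2, -5]], and M = P·diag(3, -2)·P⁻¹.
Then M⁷ = P·diag(2187, -128)·P⁻¹ = [[-10935, 384], [4374, -128]] · [[1, 3], [-2, -5]] = [[-11703, -34725], [4630, 13762]].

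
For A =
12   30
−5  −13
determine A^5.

tr A = −1 and det A = −6, so the characteristic polynomial is λ² − (−1)λ + (−6) with roots −3 and 2.
Eigenvectors give P = [[−2, −3], [1, 1]] with P⁻¹ = [[1, 3], [−1, −2]], and A = P·diag(−3, 2)·P⁻¹.
Then A^5 = P·diag(−243, 32)·P⁻¹ = [[486, −96], [−243, 32]] · [[1, 3], [−1, −2]] = [[582, 1650], [−275, −793]].

[[582, 1650], [−275, −793]]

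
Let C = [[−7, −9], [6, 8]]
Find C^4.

tr C = 1 and det C = −2, so the characteristic polynomial is λ² − (1)λ + (−2) with roots −1 and 2.
Eigenvectors give P = [[3, −1], [−2, 1]] with P⁻¹ = [[1, 1], [2, 3]], and C = P·diag(−1, 2)·P⁻¹.
Then C^4 = P·diag(1, 16)·P⁻¹ = [[3, −16], [−2, 16]] · [[1, 1], [2, 3]] = [[−29, −45], [30, 46]].

[[−29, −45], [30, 46]]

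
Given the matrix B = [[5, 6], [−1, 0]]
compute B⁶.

tr B = 5 and det B = 6, so the characteristic polynomial is λ² − (5)λ + (6) with roots 2 and 3.
Eigenvectors give P = [[2, 3], [−1, −1]] with P⁻¹ = [[−1, −3], [1, 2]], and B = P·diag(2, 3)·P⁻¹.
Then B⁶ = P·diag(64, 729)·P⁻¹ = [[128, 2187], [−64, −729]] · [[−1, −3], [1, 2]] = [[2059, 3990], [−665, −1266]].

[[2059, 3990], [−665, −1266]]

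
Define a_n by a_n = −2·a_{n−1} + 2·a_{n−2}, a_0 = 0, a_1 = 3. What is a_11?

54816

With companion matrix A = [[−2, 2], [1, 0]], [a_n, a_{n−1}]ᵀ = A·[a_{n−1}, a_{n−2}]ᵀ, so [a_11, a_10]ᵀ = A^10·[a_1, a_0]ᵀ.
A^10 = [[18272, −13376], [−6688, 4896]], giving [a_11, a_10]ᵀ = [[54816], [−20064]].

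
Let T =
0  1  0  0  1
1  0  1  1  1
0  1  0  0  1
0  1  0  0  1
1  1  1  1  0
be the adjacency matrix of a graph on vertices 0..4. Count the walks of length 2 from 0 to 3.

2

The number of length-2 walks from vertex 0 to vertex 3 is entry (0,3) of T², where T is the adjacency matrix.
T² = [[2, 1, 2, 2, 1], [1, 4, 1, 1, 3], [2, 1, 2, 2, 1], [2, 1, 2, 2, 1], [1, 3, 1, 1, 4]]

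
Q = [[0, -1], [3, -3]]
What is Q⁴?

[[-18, 9], [-27, 9]]

Q² = [[-3, 3], [-9, 6]]
Q³ = [[9, -6], [18, -9]]
Q⁴ = [[-18, 9], [-27, 9]]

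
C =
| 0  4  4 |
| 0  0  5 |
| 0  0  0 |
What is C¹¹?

[[0, 0, 0], [0, 0, 0], [0, 0, 0]]

C is strictly triangular, hence nilpotent: C³ = 0, so C¹¹ = 0.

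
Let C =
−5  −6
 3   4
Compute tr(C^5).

−31

tr C = −1 and det C = −2, so the characteristic polynomial is λ² − (−1)λ + (−2) with roots −2 and 1.
Eigenvectors give P = [[2, −1], [−1, 1]] with P⁻¹ = [[1, 1], [1, 2]], and C = P·diag(−2, 1)·P⁻¹.
Then C^5 = P·diag(−32, 1)·P⁻¹ = [[−64, −1], [32, 1]] · [[1, 1], [1, 2]] = [[−65, −66], [33, 34]].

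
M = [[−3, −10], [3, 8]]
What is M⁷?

tr M = 5 and det M = 6, so the characteristic polynomial is λ² − (5)λ + (6) with roots 3 and 2.
Eigenvectors give P = [[−5, −2], [3, 1]] with P⁻¹ = [[1, 2], [−3, −5]], and M = P·diag(3, 2)·P⁻¹.
Then M⁷ = P·diag(2187, 128)·P⁻¹ = [[−10935, −256], [6561, 128]] · [[1, 2], [−3, −5]] = [[−10167, −20590], [6177, 12482]].

[[−10167, −20590], [6177, 12482]]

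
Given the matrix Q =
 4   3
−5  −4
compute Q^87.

[[4, 3], [−5, −4]]

Q² = I (check: tr Q = 0 and det Q = −1), so Q^87 = Q since 87 is odd.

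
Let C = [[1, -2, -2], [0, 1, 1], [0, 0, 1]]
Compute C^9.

[[1, -18, -90], [0, 1, 9], [0, 0, 1]]

C = I + N where N = [[0, -2, -2], [0, 0, 1], [0, 0, 0]] is strictly upper-triangular, so N^3 = 0.
(I + N)^9 = I + 9·N + 36·N^2 = [[1, -18, -90], [0, 1, 9], [0, 0, 1]].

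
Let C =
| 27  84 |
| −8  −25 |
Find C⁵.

tr C = 2 and det C = −3, so the characteristic polynomial is λ² − (2)λ + (−3) with roots 3 and −1.
Eigenvectors give P = [[7, 3], [−2, −1]] with P⁻¹ = [[1, 3], [−2, −7]], and C = P·diag(3, −1)·P⁻¹.
Then C⁵ = P·diag(243, −1)·P⁻¹ = [[1701, −3], [−486, 1]] · [[1, 3], [−2, −7]] = [[1707, 5124], [−488, −1465]].

[[1707, 5124], [−488, −1465]]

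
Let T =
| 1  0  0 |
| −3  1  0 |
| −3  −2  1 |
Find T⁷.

T = I + N where N = [[0, 0, 0], [−3, 0, 0], [−3, −2, 0]] is strictly lower-triangular, so N³ = 0.
(I + N)⁷ = I + 7·N + 21·N² = [[1, 0, 0], [−21, 1, 0], [105, −14, 1]].

[[1, 0, 0], [−21, 1, 0], [105, −14, 1]]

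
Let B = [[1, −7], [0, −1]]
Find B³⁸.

[[1, 0], [0, 1]]

B² = I (check: tr B = 0 and det B = −1), so B³⁸ = I since 38 is even.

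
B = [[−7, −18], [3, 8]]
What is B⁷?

[[−259, −774], [129, 386]]

tr B = 1 and det B = −2, so the characteristic polynomial is λ² − (1)λ + (−2) with roots 2 and −1.
Eigenvectors give P = [[2, −3], [−1, 1]] with P⁻¹ = [[−1, −3], [−1, −2]], and B = P·diag(2, −1)·P⁻¹.
Then B⁷ = P·diag(128, −1)·P⁻¹ = [[256, 3], [−128, −1]] · [[−1, −3], [−1, −2]] = [[−259, −774], [129, 386]].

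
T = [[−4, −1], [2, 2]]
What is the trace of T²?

16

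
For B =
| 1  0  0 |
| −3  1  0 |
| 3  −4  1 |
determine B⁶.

B = I + N where N = [[0, 0, 0], [−3, 0, 0], [3, −4, 0]] is strictly lower-triangular, so N³ = 0.
(I + N)⁶ = I + 6·N + 15·N² = [[1, 0, 0], [−18, 1, 0], [198, −24, 1]].

[[1, 0, 0], [−18, 1, 0], [198, −24, 1]]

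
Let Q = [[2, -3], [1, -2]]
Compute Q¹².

[[1, 0], [0, 1]]

Q² = I (check: tr Q = 0 and det Q = -1), so Q¹² = I since 12 is even.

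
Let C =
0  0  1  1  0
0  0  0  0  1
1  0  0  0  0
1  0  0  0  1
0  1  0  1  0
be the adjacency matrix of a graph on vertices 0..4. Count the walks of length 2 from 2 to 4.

The number of length-2 walks from vertex 2 to vertex 4 is entry (2,4) of C², where C is the adjacency matrix.
C² = [[2, 0, 0, 0, 1], [0, 1, 0, 1, 0], [0, 0, 1, 1, 0], [0, 1, 1, 2, 0], [1, 0, 0, 0, 2]]

0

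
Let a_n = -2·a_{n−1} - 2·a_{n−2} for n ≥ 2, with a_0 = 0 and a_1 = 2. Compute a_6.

16

With companion matrix A = [[-2, -2], [1, 0]], [a_n, a_{n−1}]ᵀ = A·[a_{n−1}, a_{n−2}]ᵀ, so [a_6, a_5]ᵀ = A⁵·[a_1, a_0]ᵀ.
A⁵ = [[8, 8], [-4, 0]], giving [a_6, a_5]ᵀ = [[16], [-8]].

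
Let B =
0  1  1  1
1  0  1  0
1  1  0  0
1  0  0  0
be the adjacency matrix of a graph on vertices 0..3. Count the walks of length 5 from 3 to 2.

6

The number of length-5 walks from vertex 3 to vertex 2 is entry (3,2) of B⁵, where B is the adjacency matrix.
B² = [[3, 1, 1, 0], [1, 2, 1, 1], [1, 1, 2, 1], [0, 1, 1, 1]]
B³ = [[2, 4, 4, 3], [4, 2, 3, 1], [4, 3, 2, 1], [3, 1, 1, 0]]
B⁴ = [[11, 6, 6, 2], [6, 7, 6, 4], [6, 6, 7, 4], [2, 4, 4, 3]]
B⁵ = [[14, 17, 17, 11], [17, 12, 13, 6], [17, 13, 12, 6], [11, 6, 6, 2]]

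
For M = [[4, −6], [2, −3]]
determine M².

M² = M (a projection; rank 1, trace 1), so M² = M.

[[4, −6], [2, −3]]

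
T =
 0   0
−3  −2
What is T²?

[[0, 0], [6, 4]]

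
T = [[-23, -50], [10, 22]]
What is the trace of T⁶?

793

tr T = -1 and det T = -6, so the characteristic polynomial is λ² − (-1)λ + (-6) with roots 2 and -3.
Eigenvectors give P = [[2, -5], [-1, 2]] with P⁻¹ = [[-2, -5], [-1, -2]], and T = P·diag(2, -3)·P⁻¹.
Then T⁶ = P·diag(64, 729)·P⁻¹ = [[128, -3645], [-64, 1458]] · [[-2, -5], [-1, -2]] = [[3389, 6650], [-1330, -2596]].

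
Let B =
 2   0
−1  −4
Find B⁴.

B² = [[4, 0], [2, 16]]
B³ = [[8, 0], [−12, −64]]
B⁴ = [[16, 0], [40, 256]]

[[16, 0], [40, 256]]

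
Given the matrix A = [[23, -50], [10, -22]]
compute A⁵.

[[1343, -2750], [550, -1132]]

tr A = 1 and det A = -6, so the characteristic polynomial is λ² − (1)λ + (-6) with roots -2 and 3.
Eigenvectors give P = [[-2, 5], [-1, 2]] with P⁻¹ = [[2, -5], [1, -2]], and A = P·diag(-2, 3)·P⁻¹.
Then A⁵ = P·diag(-32, 243)·P⁻¹ = [[64, 1215], [32, 486]] · [[2, -5], [1, -2]] = [[1343, -2750], [550, -1132]].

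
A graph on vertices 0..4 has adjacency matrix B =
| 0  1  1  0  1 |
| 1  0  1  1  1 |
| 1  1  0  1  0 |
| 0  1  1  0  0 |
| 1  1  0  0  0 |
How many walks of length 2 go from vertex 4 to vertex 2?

The number of length-2 walks from vertex 4 to vertex 2 is entry (4,2) of B^2, where B is the adjacency matrix.
B^2 = [[3, 2, 1, 2, 1], [2, 4, 2, 1, 1], [1, 2, 3, 1, 2], [2, 1, 1, 2, 1], [1, 1, 2, 1, 2]]

2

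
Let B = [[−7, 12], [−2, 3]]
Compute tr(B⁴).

82

tr B = −4 and det B = 3, so the characteristic polynomial is λ² − (−4)λ + (3) with roots −3 and −1.
Eigenvectors give P = [[−3, 2], [−1, 1]] with P⁻¹ = [[−1, 2], [−1, 3]], and B = P·diag(−3, −1)·P⁻¹.
Then B⁴ = P·diag(81, 1)·P⁻¹ = [[−243, 2], [−81, 1]] · [[−1, 2], [−1, 3]] = [[241, −480], [80, −159]].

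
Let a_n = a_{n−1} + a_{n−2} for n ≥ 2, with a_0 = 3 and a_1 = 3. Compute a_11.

432

With companion matrix A = [[1, 1], [1, 0]], [a_n, a_{n−1}]ᵀ = A·[a_{n−1}, a_{n−2}]ᵀ, so [a_11, a_10]ᵀ = A¹⁰·[a_1, a_0]ᵀ.
A¹⁰ = [[89, 55], [55, 34]], giving [a_11, a_10]ᵀ = [[432], [267]].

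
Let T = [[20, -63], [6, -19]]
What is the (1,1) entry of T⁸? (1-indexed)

tr T = 1 and det T = -2, so the characteristic polynomial is λ² − (1)λ + (-2) with roots 2 and -1.
Eigenvectors give P = [[7, 3], [2, 1]] with P⁻¹ = [[1, -3], [-2, 7]], and T = P·diag(2, -1)·P⁻¹.
Then T⁸ = P·diag(256, 1)·P⁻¹ = [[1792, 3], [512, 1]] · [[1, -3], [-2, 7]] = [[1786, -5355], [510, -1529]].

1786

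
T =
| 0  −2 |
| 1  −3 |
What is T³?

[[6, −14], [7, −15]]

tr T = −3 and det T = 2, so the characteristic polynomial is λ² − (−3)λ + (2) with roots −2 and −1.
Eigenvectors give P = [[1, 2], [1, 1]] with P⁻¹ = [[−1, 2], [1, −1]], and T = P·diag(−2, −1)·P⁻¹.
Then T³ = P·diag(−8, −1)·P⁻¹ = [[−8, −2], [−8, −1]] · [[−1, 2], [1, −1]] = [[6, −14], [7, −15]].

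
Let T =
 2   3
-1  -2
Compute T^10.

[[1, 0], [0, 1]]

T² = I (check: tr T = 0 and det T = -1), so T^10 = I since 10 is even.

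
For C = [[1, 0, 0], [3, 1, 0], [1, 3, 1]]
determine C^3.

C = I + N where N = [[0, 0, 0], [3, 0, 0], [1, 3, 0]] is strictly lower-triangular, so N^3 = 0.
(I + N)^3 = I + 3·N + 3·N^2 = [[1, 0, 0], [9, 1, 0], [30, 9, 1]].

[[1, 0, 0], [9, 1, 0], [30, 9, 1]]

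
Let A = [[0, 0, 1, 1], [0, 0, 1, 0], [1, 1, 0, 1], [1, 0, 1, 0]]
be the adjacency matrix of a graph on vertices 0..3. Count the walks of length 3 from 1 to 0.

1

The number of length-3 walks from vertex 1 to vertex 0 is entry (1,0) of A³, where A is the adjacency matrix.
A² = [[2, 1, 1, 1], [1, 1, 0, 1], [1, 0, 3, 1], [1, 1, 1, 2]]
A³ = [[2, 1, 4, 3], [1, 0, 3, 1], [4, 3, 2, 4], [3, 1, 4, 2]]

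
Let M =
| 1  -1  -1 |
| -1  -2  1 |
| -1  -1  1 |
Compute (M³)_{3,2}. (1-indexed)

-4

M² = [[3, 2, -3], [0, 4, 0], [-1, 2, 1]]
M³ = [[4, -4, -4], [-4, -8, 4], [-4, -4, 4]]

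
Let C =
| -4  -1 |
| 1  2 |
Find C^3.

C^2 = [[15, 2], [-2, 3]]
C^3 = [[-58, -11], [11, 8]]

[[-58, -11], [11, 8]]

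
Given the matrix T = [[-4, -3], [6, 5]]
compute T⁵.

tr T = 1 and det T = -2, so the characteristic polynomial is λ² − (1)λ + (-2) with roots -1 and 2.
Eigenvectors give P = [[1, -1], [-1, 2]] with P⁻¹ = [[2, 1], [1, 1]], and T = P·diag(-1, 2)·P⁻¹.
Then T⁵ = P·diag(-1, 32)·P⁻¹ = [[-1, -32], [1, 64]] · [[2, 1], [1, 1]] = [[-34, -33], [66, 65]].

[[-34, -33], [66, 65]]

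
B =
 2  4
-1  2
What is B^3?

B^2 = [[0, 16], [-4, 0]]
B^3 = [[-16, 32], [-8, -16]]

[[-16, 32], [-8, -16]]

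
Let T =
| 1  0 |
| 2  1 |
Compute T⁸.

[[1, 0], [16, 1]]

T = I + N where N = [[0, 0], [2, 0]] is strictly lower-triangular, so N² = 0.
(I + N)⁸ = I + 8·N = [[1, 0], [16, 1]].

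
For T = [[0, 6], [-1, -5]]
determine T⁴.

[[-114, -390], [65, 211]]

tr T = -5 and det T = 6, so the characteristic polynomial is λ² − (-5)λ + (6) with roots -2 and -3.
Eigenvectors give P = [[-3, 2], [1, -1]] with P⁻¹ = [[-1, -2], [-1, -3]], and T = P·diag(-2, -3)·P⁻¹.
Then T⁴ = P·diag(16, 81)·P⁻¹ = [[-48, 162], [16, -81]] · [[-1, -2], [-1, -3]] = [[-114, -390], [65, 211]].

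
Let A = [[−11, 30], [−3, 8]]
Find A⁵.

tr A = −3 and det A = 2, so the characteristic polynomial is λ² − (−3)λ + (2) with roots −1 and −2.
Eigenvectors give P = [[3, −10], [1, −3]] with P⁻¹ = [[−3, 10], [−1, 3]], and A = P·diag(−1, −2)·P⁻¹.
Then A⁵ = P·diag(−1, −32)·P⁻¹ = [[−3, 320], [−1, 96]] · [[−3, 10], [−1, 3]] = [[−311, 930], [−93, 278]].

[[−311, 930], [−93, 278]]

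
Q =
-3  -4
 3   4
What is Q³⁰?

[[-3, -4], [3, 4]]

Q² = Q (a projection; rank 1, trace 1), so Q³⁰ = Q.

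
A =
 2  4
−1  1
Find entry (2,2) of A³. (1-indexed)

−15

A² = [[0, 12], [−3, −3]]
A³ = [[−12, 12], [−3, −15]]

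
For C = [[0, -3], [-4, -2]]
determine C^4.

C^2 = [[12, 6], [8, 16]]
C^3 = [[-24, -48], [-64, -56]]
C^4 = [[192, 168], [224, 304]]

[[192, 168], [224, 304]]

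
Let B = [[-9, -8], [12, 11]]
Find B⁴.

[[-159, -160], [240, 241]]

tr B = 2 and det B = -3, so the characteristic polynomial is λ² − (2)λ + (-3) with roots -1 and 3.
Eigenvectors give P = [[-1, -2], [1, 3]] with P⁻¹ = [[-3, -2], [1, 1]], and B = P·diag(-1, 3)·P⁻¹.
Then B⁴ = P·diag(1, 81)·P⁻¹ = [[-1, -162], [1, 243]] · [[-3, -2], [1, 1]] = [[-159, -160], [240, 241]].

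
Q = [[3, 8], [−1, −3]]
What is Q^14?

Q² = I (check: tr Q = 0 and det Q = −1), so Q^14 = I since 14 is even.

[[1, 0], [0, 1]]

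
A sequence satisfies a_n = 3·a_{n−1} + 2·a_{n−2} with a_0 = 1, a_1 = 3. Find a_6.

With companion matrix M = [[3, 2], [1, 0]], [a_n, a_{n−1}]ᵀ = M·[a_{n−1}, a_{n−2}]ᵀ, so [a_6, a_5]ᵀ = M⁵·[a_1, a_0]ᵀ.
M⁵ = [[495, 278], [139, 78]], giving [a_6, a_5]ᵀ = [[1763], [495]].

1763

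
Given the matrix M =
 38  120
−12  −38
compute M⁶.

tr M = 0 and det M = −4, so the characteristic polynomial is λ² − (0)λ + (−4) with roots 2 and −2.
Eigenvectors give P = [[10, −3], [−3, 1]] with P⁻¹ = [[1, 3], [3, 10]], and M = P·diag(2, −2)·P⁻¹.
Then M⁶ = P·diag(64, 64)·P⁻¹ = [[640, −192], [−192, 64]] · [[1, 3], [3, 10]] = [[64, 0], [0, 64]].

[[64, 0], [0, 64]]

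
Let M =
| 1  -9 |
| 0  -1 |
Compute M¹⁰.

[[1, 0], [0, 1]]

M² = I (check: tr M = 0 and det M = -1), so M¹⁰ = I since 10 is even.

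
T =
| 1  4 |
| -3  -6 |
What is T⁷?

tr T = -5 and det T = 6, so the characteristic polynomial is λ² − (-5)λ + (6) with roots -2 and -3.
Eigenvectors give P = [[-4, -1], [3, 1]] with P⁻¹ = [[-1, -1], [3, 4]], and T = P·diag(-2, -3)·P⁻¹.
Then T⁷ = P·diag(-128, -2187)·P⁻¹ = [[512, 2187], [-384, -2187]] · [[-1, -1], [3, 4]] = [[6049, 8236], [-6177, -8364]].

[[6049, 8236], [-6177, -8364]]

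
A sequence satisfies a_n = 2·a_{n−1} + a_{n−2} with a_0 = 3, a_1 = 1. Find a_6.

With companion matrix M = [[2, 1], [1, 0]], [a_n, a_{n−1}]ᵀ = M·[a_{n−1}, a_{n−2}]ᵀ, so [a_6, a_5]ᵀ = M⁵·[a_1, a_0]ᵀ.
M⁵ = [[70, 29], [29, 12]], giving [a_6, a_5]ᵀ = [[157], [65]].

157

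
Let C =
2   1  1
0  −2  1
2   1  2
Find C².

[[6, 1, 5], [2, 5, 0], [8, 2, 7]]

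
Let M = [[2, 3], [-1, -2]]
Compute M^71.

[[2, 3], [-1, -2]]

M² = I (check: tr M = 0 and det M = -1), so M^71 = M since 71 is odd.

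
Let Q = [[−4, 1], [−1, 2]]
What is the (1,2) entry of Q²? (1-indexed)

−2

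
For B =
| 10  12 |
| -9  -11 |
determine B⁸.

tr B = -1 and det B = -2, so the characteristic polynomial is λ² − (-1)λ + (-2) with roots -2 and 1.
Eigenvectors give P = [[1, -4], [-1, 3]] with P⁻¹ = [[-3, -4], [-1, -1]], and B = P·diag(-2, 1)·P⁻¹.
Then B⁸ = P·diag(256, 1)·P⁻¹ = [[256, -4], [-256, 3]] · [[-3, -4], [-1, -1]] = [[-764, -1020], [765, 1021]].

[[-764, -1020], [765, 1021]]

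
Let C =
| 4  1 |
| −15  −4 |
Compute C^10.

C² = I (check: tr C = 0 and det C = −1), so C^10 = I since 10 is even.

[[1, 0], [0, 1]]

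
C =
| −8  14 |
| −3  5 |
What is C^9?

tr C = −3 and det C = 2, so the characteristic polynomial is λ² − (−3)λ + (2) with roots −2 and −1.
Eigenvectors give P = [[7, 2], [3, 1]] with P⁻¹ = [[1, −2], [−3, 7]], and C = P·diag(−2, −1)·P⁻¹.
Then C^9 = P·diag(−512, −1)·P⁻¹ = [[−3584, −2], [−1536, −1]] · [[1, −2], [−3, 7]] = [[−3578, 7154], [−1533, 3065]].

[[−3578, 7154], [−1533, 3065]]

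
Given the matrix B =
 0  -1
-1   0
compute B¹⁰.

B² = I (check: tr B = 0 and det B = -1), so B¹⁰ = I since 10 is even.

[[1, 0], [0, 1]]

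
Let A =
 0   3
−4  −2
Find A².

[[−12, −6], [8, −8]]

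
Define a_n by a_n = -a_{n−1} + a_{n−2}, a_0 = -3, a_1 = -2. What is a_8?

3

With companion matrix Q = [[-1, 1], [1, 0]], [a_n, a_{n−1}]ᵀ = Q·[a_{n−1}, a_{n−2}]ᵀ, so [a_8, a_7]ᵀ = Q⁷·[a_1, a_0]ᵀ.
Q⁷ = [[-21, 13], [13, -8]], giving [a_8, a_7]ᵀ = [[3], [-2]].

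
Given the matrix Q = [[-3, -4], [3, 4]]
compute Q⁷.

Q² = Q (a projection; rank 1, trace 1), so Q⁷ = Q.

[[-3, -4], [3, 4]]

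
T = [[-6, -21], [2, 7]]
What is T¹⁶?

[[-6, -21], [2, 7]]

T² = T (a projection; rank 1, trace 1), so T¹⁶ = T.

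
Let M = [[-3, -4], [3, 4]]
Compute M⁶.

[[-3, -4], [3, 4]]

M² = M (a projection; rank 1, trace 1), so M⁶ = M.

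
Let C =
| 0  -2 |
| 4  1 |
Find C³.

C² = [[-8, -2], [4, -7]]
C³ = [[-8, 14], [-28, -15]]

[[-8, 14], [-28, -15]]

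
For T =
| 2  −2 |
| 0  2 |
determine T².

[[4, −8], [0, 4]]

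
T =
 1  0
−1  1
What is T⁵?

[[1, 0], [−5, 1]]

T = I + N where N = [[0, 0], [−1, 0]] is strictly lower-triangular, so N² = 0.
(I + N)⁵ = I + 5·N = [[1, 0], [−5, 1]].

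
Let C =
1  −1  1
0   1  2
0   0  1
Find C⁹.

C = I + N where N = [[0, −1, 1], [0, 0, 2], [0, 0, 0]] is strictly upper-triangular, so N³ = 0.
(I + N)⁹ = I + 9·N + 36·N² = [[1, −9, −63], [0, 1, 18], [0, 0, 1]].

[[1, −9, −63], [0, 1, 18], [0, 0, 1]]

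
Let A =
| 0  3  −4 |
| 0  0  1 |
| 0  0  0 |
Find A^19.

A is strictly triangular, hence nilpotent: A^3 = 0, so A^19 = 0.

[[0, 0, 0], [0, 0, 0], [0, 0, 0]]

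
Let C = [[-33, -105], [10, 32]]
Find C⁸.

[[44391, 132405], [-12610, -37574]]

tr C = -1 and det C = -6, so the characteristic polynomial is λ² − (-1)λ + (-6) with roots 2 and -3.
Eigenvectors give P = [[3, -7], [-1, 2]] with P⁻¹ = [[-2, -7], [-1, -3]], and C = P·diag(2, -3)·P⁻¹.
Then C⁸ = P·diag(256, 6561)·P⁻¹ = [[768, -45927], [-256, 13122]] · [[-2, -7], [-1, -3]] = [[44391, 132405], [-12610, -37574]].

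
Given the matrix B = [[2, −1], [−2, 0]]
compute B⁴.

B² = [[6, −2], [−4, 2]]
B³ = [[16, −6], [−12, 4]]
B⁴ = [[44, −16], [−32, 12]]

[[44, −16], [−32, 12]]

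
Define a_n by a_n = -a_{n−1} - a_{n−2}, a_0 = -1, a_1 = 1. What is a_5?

With companion matrix C = [[-1, -1], [1, 0]], [a_n, a_{n−1}]ᵀ = C·[a_{n−1}, a_{n−2}]ᵀ, so [a_5, a_4]ᵀ = C⁴·[a_1, a_0]ᵀ.
C⁴ = [[-1, -1], [1, 0]], giving [a_5, a_4]ᵀ = [[0], [1]].

0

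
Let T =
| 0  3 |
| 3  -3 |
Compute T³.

[[-27, 54], [54, -81]]

T² = [[9, -9], [-9, 18]]
T³ = [[-27, 54], [54, -81]]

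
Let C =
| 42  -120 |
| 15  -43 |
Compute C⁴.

tr C = -1 and det C = -6, so the characteristic polynomial is λ² − (-1)λ + (-6) with roots 2 and -3.
Eigenvectors give P = [[-3, 8], [-1, 3]] with P⁻¹ = [[-3, 8], [-1, 3]], and C = P·diag(2, -3)·P⁻¹.
Then C⁴ = P·diag(16, 81)·P⁻¹ = [[-48, 648], [-16, 243]] · [[-3, 8], [-1, 3]] = [[-504, 1560], [-195, 601]].

[[-504, 1560], [-195, 601]]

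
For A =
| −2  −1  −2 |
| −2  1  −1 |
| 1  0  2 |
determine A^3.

A^2 = [[4, 1, 1], [1, 3, 1], [0, −1, 2]]
A^3 = [[−9, −3, −7], [−7, 2, −3], [4, −1, 5]]

[[−9, −3, −7], [−7, 2, −3], [4, −1, 5]]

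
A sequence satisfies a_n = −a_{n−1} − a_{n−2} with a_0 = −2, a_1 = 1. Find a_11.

With companion matrix Q = [[−1, −1], [1, 0]], [a_n, a_{n−1}]ᵀ = Q·[a_{n−1}, a_{n−2}]ᵀ, so [a_11, a_10]ᵀ = Q^10·[a_1, a_0]ᵀ.
Q^10 = [[−1, −1], [1, 0]], giving [a_11, a_10]ᵀ = [[1], [1]].

1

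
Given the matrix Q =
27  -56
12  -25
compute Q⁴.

tr Q = 2 and det Q = -3, so the characteristic polynomial is λ² − (2)λ + (-3) with roots -1 and 3.
Eigenvectors give P = [[-2, -7], [-1, -3]] with P⁻¹ = [[3, -7], [-1, 2]], and Q = P·diag(-1, 3)·P⁻¹.
Then Q⁴ = P·diag(1, 81)·P⁻¹ = [[-2, -567], [-1, -243]] · [[3, -7], [-1, 2]] = [[561, -1120], [240, -479]].

[[561, -1120], [240, -479]]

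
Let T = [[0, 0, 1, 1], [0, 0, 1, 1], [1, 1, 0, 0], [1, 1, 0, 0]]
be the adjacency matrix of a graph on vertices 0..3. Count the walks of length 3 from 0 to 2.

4

The number of length-3 walks from vertex 0 to vertex 2 is entry (0,2) of T³, where T is the adjacency matrix.
T² = [[2, 2, 0, 0], [2, 2, 0, 0], [0, 0, 2, 2], [0, 0, 2, 2]]
T³ = [[0, 0, 4, 4], [0, 0, 4, 4], [4, 4, 0, 0], [4, 4, 0, 0]]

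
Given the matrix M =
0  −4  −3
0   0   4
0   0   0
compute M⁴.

[[0, 0, 0], [0, 0, 0], [0, 0, 0]]

M is strictly triangular, hence nilpotent: M³ = 0, so M⁴ = 0.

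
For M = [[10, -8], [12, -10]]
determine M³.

tr M = 0 and det M = -4, so the characteristic polynomial is λ² − (0)λ + (-4) with roots -2 and 2.
Eigenvectors give P = [[-2, 1], [-3, 1]] with P⁻¹ = [[1, -1], [3, -2]], and M = P·diag(-2, 2)·P⁻¹.
Then M³ = P·diag(-8, 8)·P⁻¹ = [[16, 8], [24, 8]] · [[1, -1], [3, -2]] = [[40, -32], [48, -40]].

[[40, -32], [48, -40]]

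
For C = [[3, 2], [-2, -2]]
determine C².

[[5, 2], [-2, 0]]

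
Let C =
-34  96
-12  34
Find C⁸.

[[256, 0], [0, 256]]

tr C = 0 and det C = -4, so the characteristic polynomial is λ² − (0)λ + (-4) with roots -2 and 2.
Eigenvectors give P = [[3, -8], [1, -3]] with P⁻¹ = [[3, -8], [1, -3]], and C = P·diag(-2, 2)·P⁻¹.
Then C⁸ = P·diag(256, 256)·P⁻¹ = [[768, -2048], [256, -768]] · [[3, -8], [1, -3]] = [[256, 0], [0, 256]].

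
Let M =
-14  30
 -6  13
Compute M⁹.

tr M = -1 and det M = -2, so the characteristic polynomial is λ² − (-1)λ + (-2) with roots -2 and 1.
Eigenvectors give P = [[5, 2], [2, 1]] with P⁻¹ = [[1, -2], [-2, 5]], and M = P·diag(-2, 1)·P⁻¹.
Then M⁹ = P·diag(-512, 1)·P⁻¹ = [[-2560, 2], [-1024, 1]] · [[1, -2], [-2, 5]] = [[-2564, 5130], [-1026, 2053]].

[[-2564, 5130], [-1026, 2053]]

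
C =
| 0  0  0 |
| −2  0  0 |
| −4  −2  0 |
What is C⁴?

C is strictly triangular, hence nilpotent: C³ = 0, so C⁴ = 0.

[[0, 0, 0], [0, 0, 0], [0, 0, 0]]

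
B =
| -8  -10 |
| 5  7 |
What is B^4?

[[146, 130], [-65, -49]]

tr B = -1 and det B = -6, so the characteristic polynomial is λ² − (-1)λ + (-6) with roots 2 and -3.
Eigenvectors give P = [[-1, -2], [1, 1]] with P⁻¹ = [[1, 2], [-1, -1]], and B = P·diag(2, -3)·P⁻¹.
Then B^4 = P·diag(16, 81)·P⁻¹ = [[-16, -162], [16, 81]] · [[1, 2], [-1, -1]] = [[146, 130], [-65, -49]].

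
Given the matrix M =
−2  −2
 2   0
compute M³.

[[8, 0], [0, 8]]

M² = [[0, 4], [−4, −4]]
M³ = [[8, 0], [0, 8]]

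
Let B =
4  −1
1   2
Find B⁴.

B² = [[15, −6], [6, 3]]
B³ = [[54, −27], [27, 0]]
B⁴ = [[189, −108], [108, −27]]

[[189, −108], [108, −27]]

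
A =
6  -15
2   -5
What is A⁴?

A² = A (a projection; rank 1, trace 1), so A⁴ = A.

[[6, -15], [2, -5]]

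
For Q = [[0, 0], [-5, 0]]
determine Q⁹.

[[0, 0], [0, 0]]

Q is strictly triangular, hence nilpotent: Q² = 0, so Q⁹ = 0.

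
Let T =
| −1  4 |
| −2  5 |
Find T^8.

tr T = 4 and det T = 3, so the characteristic polynomial is λ² − (4)λ + (3) with roots 3 and 1.
Eigenvectors give P = [[1, −2], [1, −1]] with P⁻¹ = [[−1, 2], [−1, 1]], and T = P·diag(3, 1)·P⁻¹.
Then T^8 = P·diag(6561, 1)·P⁻¹ = [[6561, −2], [6561, −1]] · [[−1, 2], [−1, 1]] = [[−6559, 13120], [−6560, 13121]].

[[−6559, 13120], [−6560, 13121]]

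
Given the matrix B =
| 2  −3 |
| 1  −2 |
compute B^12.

B² = I (check: tr B = 0 and det B = −1), so B^12 = I since 12 is even.

[[1, 0], [0, 1]]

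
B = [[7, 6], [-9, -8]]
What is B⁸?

[[-509, -510], [765, 766]]

tr B = -1 and det B = -2, so the characteristic polynomial is λ² − (-1)λ + (-2) with roots -2 and 1.
Eigenvectors give P = [[-2, -1], [3, 1]] with P⁻¹ = [[1, 1], [-3, -2]], and B = P·diag(-2, 1)·P⁻¹.
Then B⁸ = P·diag(256, 1)·P⁻¹ = [[-512, -1], [768, 1]] · [[1, 1], [-3, -2]] = [[-509, -510], [765, 766]].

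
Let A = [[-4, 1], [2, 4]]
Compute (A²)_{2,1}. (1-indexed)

0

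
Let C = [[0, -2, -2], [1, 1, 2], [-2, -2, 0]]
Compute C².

[[2, 2, -4], [-3, -5, 0], [-2, 2, 0]]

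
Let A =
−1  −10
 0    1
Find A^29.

[[−1, −10], [0, 1]]

A² = I (check: tr A = 0 and det A = −1), so A^29 = A since 29 is odd.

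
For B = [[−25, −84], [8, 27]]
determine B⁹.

[[−118105, −413364], [39368, 137787]]

tr B = 2 and det B = −3, so the characteristic polynomial is λ² − (2)λ + (−3) with roots 3 and −1.
Eigenvectors give P = [[−3, 7], [1, −2]] with P⁻¹ = [[2, 7], [1, 3]], and B = P·diag(3, −1)·P⁻¹.
Then B⁹ = P·diag(19683, −1)·P⁻¹ = [[−59049, −7], [19683, 2]] · [[2, 7], [1, 3]] = [[−118105, −413364], [39368, 137787]].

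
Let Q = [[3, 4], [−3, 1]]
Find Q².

[[−3, 16], [−12, −11]]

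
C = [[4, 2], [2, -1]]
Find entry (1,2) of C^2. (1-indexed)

6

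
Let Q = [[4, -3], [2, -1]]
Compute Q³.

tr Q = 3 and det Q = 2, so the characteristic polynomial is λ² − (3)λ + (2) with roots 2 and 1.
Eigenvectors give P = [[-3, -1], [-2, -1]] with P⁻¹ = [[-1, 1], [2, -3]], and Q = P·diag(2, 1)·P⁻¹.
Then Q³ = P·diag(8, 1)·P⁻¹ = [[-24, -1], [-16, -1]] · [[-1, 1], [2, -3]] = [[22, -21], [14, -13]].

[[22, -21], [14, -13]]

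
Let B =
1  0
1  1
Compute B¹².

B = I + N where N = [[0, 0], [1, 0]] is strictly lower-triangular, so N² = 0.
(I + N)¹² = I + 12·N = [[1, 0], [12, 1]].

[[1, 0], [12, 1]]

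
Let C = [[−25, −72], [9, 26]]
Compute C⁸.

[[−2039, −6120], [765, 2296]]

tr C = 1 and det C = −2, so the characteristic polynomial is λ² − (1)λ + (−2) with roots 2 and −1.
Eigenvectors give P = [[−8, −3], [3, 1]] with P⁻¹ = [[1, 3], [−3, −8]], and C = P·diag(2, −1)·P⁻¹.
Then C⁸ = P·diag(256, 1)·P⁻¹ = [[−2048, −3], [768, 1]] · [[1, 3], [−3, −8]] = [[−2039, −6120], [765, 2296]].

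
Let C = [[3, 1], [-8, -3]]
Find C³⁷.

C² = I (check: tr C = 0 and det C = -1), so C³⁷ = C since 37 is odd.

[[3, 1], [-8, -3]]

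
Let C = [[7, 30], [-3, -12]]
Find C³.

tr C = -5 and det C = 6, so the characteristic polynomial is λ² − (-5)λ + (6) with roots -2 and -3.
Eigenvectors give P = [[10, 3], [-3, -1]] with P⁻¹ = [[1, 3], [-3, -10]], and C = P·diag(-2, -3)·P⁻¹.
Then C³ = P·diag(-8, -27)·P⁻¹ = [[-80, -81], [24, 27]] · [[1, 3], [-3, -10]] = [[163, 570], [-57, -198]].

[[163, 570], [-57, -198]]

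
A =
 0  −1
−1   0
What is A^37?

[[0, −1], [−1, 0]]

A² = I (check: tr A = 0 and det A = −1), so A^37 = A since 37 is odd.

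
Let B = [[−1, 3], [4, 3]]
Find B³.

[[11, 57], [76, 87]]

B² = [[13, 6], [8, 21]]
B³ = [[11, 57], [76, 87]]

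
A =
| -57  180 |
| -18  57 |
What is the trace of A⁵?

tr A = 0 and det A = -9, so the characteristic polynomial is λ² − (0)λ + (-9) with roots 3 and -3.
Eigenvectors give P = [[3, 10], [1, 3]] with P⁻¹ = [[-3, 10], [1, -3]], and A = P·diag(3, -3)·P⁻¹.
Then A⁵ = P·diag(243, -243)·P⁻¹ = [[729, -2430], [243, -729]] · [[-3, 10], [1, -3]] = [[-4617, 14580], [-1458, 4617]].

0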